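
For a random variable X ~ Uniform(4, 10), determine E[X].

For X ~ Uniform(4, 10), the expected value is:
E[X] = 7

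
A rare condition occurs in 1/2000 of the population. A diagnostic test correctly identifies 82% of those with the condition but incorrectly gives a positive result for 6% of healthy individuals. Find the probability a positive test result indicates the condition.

Let D = the rare event, + = positive/flagged.
P(D) = 1/2000
P(+|D) = 82/100 = 41/50
P(+|D') = 6/100 = 3/50
P(+) = P(+|D)P(D) + P(+|D')P(D')
     = \frac{41}{50} × \frac{1}{2000} + \frac{3}{50} × \frac{1999}{2000}
     = \frac{3019}{50000}
P(D|+) = P(+|D)P(D)/P(+) = \frac{41}{6038}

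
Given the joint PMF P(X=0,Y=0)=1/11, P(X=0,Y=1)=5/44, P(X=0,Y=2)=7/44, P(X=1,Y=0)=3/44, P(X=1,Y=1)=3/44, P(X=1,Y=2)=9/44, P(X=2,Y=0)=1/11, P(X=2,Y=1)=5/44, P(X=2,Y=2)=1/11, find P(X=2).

P(X=2) = P(X=2,Y=0) + P(X=2,Y=1) + P(X=2,Y=2)
= 1/11 + 5/44 + 1/11
= 13/44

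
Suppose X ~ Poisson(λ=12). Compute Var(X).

For X ~ Poisson(λ=12):
Var(X) = 12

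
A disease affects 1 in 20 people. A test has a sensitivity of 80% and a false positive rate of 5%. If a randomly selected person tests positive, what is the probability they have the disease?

Let D = the rare event, + = positive/flagged.
P(D) = 1/20
P(+|D) = 80/100 = 4/5
P(+|D') = 5/100 = 1/20
P(+) = P(+|D)P(D) + P(+|D')P(D')
     = \frac{4}{5} × \frac{1}{20} + \frac{1}{20} × \frac{19}{20}
     = \frac{7}{80}
P(D|+) = P(+|D)P(D)/P(+) = \frac{16}{35}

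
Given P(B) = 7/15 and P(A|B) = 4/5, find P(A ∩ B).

By definition, P(A|B) = P(A ∩ B) / P(B)
So P(A ∩ B) = P(A|B) × P(B)
= 4/5 × 7/15
= 28/75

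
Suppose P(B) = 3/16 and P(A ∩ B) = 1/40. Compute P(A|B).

P(A|B) = P(A ∩ B) / P(B)
= (1/40) / (3/16)
= 2/15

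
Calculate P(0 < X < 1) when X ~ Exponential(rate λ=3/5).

P(0 < X < 1) = ∫_{0}^{1} f(x) dx
where f(x) = \frac{3 e^{- \frac{3 x}{5}}}{5}
= 1 - e^{- \frac{3}{5}}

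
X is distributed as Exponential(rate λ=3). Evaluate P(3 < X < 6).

P(3 < X < 6) = ∫_{3}^{6} f(x) dx
where f(x) = 3 e^{- 3 x}
= - \frac{1 - e^{9}}{e^{18}}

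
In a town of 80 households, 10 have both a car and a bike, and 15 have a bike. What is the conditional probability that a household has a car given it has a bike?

P(A ∩ B) = 10/80 = 1/8
P(B) = 15/80 = 3/16
P(A|B) = P(A ∩ B) / P(B) = (1/8) / (3/16) = 2/3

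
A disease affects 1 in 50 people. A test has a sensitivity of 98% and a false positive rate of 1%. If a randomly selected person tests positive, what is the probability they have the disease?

Let D = the rare event, + = positive/flagged.
P(D) = 1/50
P(+|D) = 98/100 = 49/50
P(+|D') = 1/100
P(+) = P(+|D)P(D) + P(+|D')P(D')
     = \frac{49}{50} × \frac{1}{50} + \frac{1}{100} × \frac{49}{50}
     = \frac{147}{5000}
P(D|+) = P(+|D)P(D)/P(+) = \frac{2}{3}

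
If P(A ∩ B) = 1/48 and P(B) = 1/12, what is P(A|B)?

P(A|B) = P(A ∩ B) / P(B)
= (1/48) / (1/12)
= 1/4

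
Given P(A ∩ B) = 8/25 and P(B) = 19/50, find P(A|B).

P(A|B) = P(A ∩ B) / P(B)
= (8/25) / (19/50)
= 16/19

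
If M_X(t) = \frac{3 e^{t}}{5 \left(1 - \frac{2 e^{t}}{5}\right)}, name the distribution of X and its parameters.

The MGF M(t) = \frac{3 e^{t}}{5 \left(1 - \frac{2 e^{t}}{5}\right)} is the standard form for the Geometric distribution.
Comparing with the known MGF formula identifies: Geometric(p=3/5), X = trial number of first success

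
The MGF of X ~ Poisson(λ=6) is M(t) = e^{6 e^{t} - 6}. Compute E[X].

To find E[X], compute M^(1)(0):
M^(1)(t) = 6 e^{t} e^{6 e^{t} - 6}
M^(1)(0) = 6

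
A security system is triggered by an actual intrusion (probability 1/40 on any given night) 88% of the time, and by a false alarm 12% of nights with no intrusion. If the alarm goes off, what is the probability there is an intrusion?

Let D = the rare event, + = positive/flagged.
P(D) = 1/40
P(+|D) = 88/100 = 22/25
P(+|D') = 12/100 = 3/25
P(+) = P(+|D)P(D) + P(+|D')P(D')
     = \frac{22}{25} × \frac{1}{40} + \frac{3}{25} × \frac{39}{40}
     = \frac{139}{1000}
P(D|+) = P(+|D)P(D)/P(+) = \frac{22}{139}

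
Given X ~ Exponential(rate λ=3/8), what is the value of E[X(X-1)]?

E[X(X-1)] = E[X² - X] = E[X²] - E[X]
E[X] = \frac{8}{3}
E[X²] = Var(X) + (E[X])² = \frac{64}{9} + (\frac{8}{3})² = \frac{128}{9}
E[X(X-1)] = \frac{128}{9} - \frac{8}{3} = \frac{104}{9}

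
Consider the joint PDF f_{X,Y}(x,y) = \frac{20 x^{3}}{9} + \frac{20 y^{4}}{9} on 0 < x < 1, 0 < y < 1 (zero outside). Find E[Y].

E[Y] = ∫_0^1 ∫_0^1 y × f(x,y) dx dy
= \frac{35}{54}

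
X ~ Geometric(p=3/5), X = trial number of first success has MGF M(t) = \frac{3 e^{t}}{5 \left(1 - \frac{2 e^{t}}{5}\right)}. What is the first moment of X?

To find E[X], compute M^(1)(0):
M^(1)(t) = \frac{3 e^{t}}{5 \left(1 - \frac{2 e^{t}}{5}\right)} + \frac{6 e^{2 t}}{25 \left(1 - \frac{2 e^{t}}{5}\right)^{2}}
M^(1)(0) = \frac{5}{3}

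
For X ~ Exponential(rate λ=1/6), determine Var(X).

For X ~ Exponential(rate λ=1/6):
Var(X) = 36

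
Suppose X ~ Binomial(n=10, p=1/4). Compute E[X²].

Using the identity E[X²] = Var(X) + (E[X])²:
E[X] = \frac{5}{2}
Var(X) = \frac{15}{8}
E[X²] = \frac{15}{8} + (\frac{5}{2})²
= \frac{65}{8}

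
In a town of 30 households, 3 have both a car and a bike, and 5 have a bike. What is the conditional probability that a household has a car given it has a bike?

P(A ∩ B) = 3/30 = 1/10
P(B) = 5/30 = 1/6
P(A|B) = P(A ∩ B) / P(B) = (1/10) / (1/6) = 3/5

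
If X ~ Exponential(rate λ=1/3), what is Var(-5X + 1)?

For X ~ Exponential(rate λ=1/3):
Var(X) = 9
Var(-5X + 1) = (-5)² × Var(X) = 25 × 9 = 225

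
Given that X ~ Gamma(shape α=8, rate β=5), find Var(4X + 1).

For X ~ Gamma(shape α=8, rate β=5):
Var(X) = \frac{8}{25}
Var(4X + 1) = (4)² × Var(X) = 16 × \frac{8}{25} = \frac{128}{25}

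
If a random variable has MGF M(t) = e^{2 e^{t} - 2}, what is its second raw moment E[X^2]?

To find E[X^2], compute M^(2)(0):
M^(1)(t) = 2 e^{t} e^{2 e^{t} - 2}
M^(2)(t) = 4 e^{2 t} e^{2 e^{t} - 2} + 2 e^{t} e^{2 e^{t} - 2}
M^(2)(0) = 6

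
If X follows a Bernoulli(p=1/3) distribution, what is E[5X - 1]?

For X ~ Bernoulli(p=1/3):
E[X] = \frac{1}{3}
E[5X - 1] = 5 × E[X] - 1 = \frac{2}{3}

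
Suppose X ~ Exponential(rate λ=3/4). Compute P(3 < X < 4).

P(3 < X < 4) = ∫_{3}^{4} f(x) dx
where f(x) = \frac{3 e^{- \frac{3 x}{4}}}{4}
= - \frac{1}{e^{3}} + e^{- \frac{9}{4}}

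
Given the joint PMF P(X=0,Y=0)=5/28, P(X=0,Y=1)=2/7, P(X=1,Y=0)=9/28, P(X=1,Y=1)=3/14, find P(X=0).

P(X=0) = P(X=0,Y=0) + P(X=0,Y=1)
= 5/28 + 2/7
= 13/28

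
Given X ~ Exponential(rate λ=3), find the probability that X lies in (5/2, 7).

P(5/2 < X < 7) = ∫_{5/2}^{7} f(x) dx
where f(x) = 3 e^{- 3 x}
= - \frac{1}{e^{21}} + e^{- \frac{15}{2}}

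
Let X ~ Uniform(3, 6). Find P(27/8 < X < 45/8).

P(27/8 < X < 45/8) = ∫_{27/8}^{45/8} f(x) dx
where f(x) = \frac{1}{3}
= \frac{3}{4}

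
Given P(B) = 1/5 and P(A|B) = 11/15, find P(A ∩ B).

By definition, P(A|B) = P(A ∩ B) / P(B)
So P(A ∩ B) = P(A|B) × P(B)
= 11/15 × 1/5
= 11/75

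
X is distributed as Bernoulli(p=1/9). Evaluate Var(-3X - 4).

For X ~ Bernoulli(p=1/9):
Var(X) = \frac{8}{81}
Var(-3X - 4) = (-3)² × Var(X) = 9 × \frac{8}{81} = \frac{8}{9}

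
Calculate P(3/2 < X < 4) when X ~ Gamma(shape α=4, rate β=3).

P(3/2 < X < 4) = ∫_{3/2}^{4} f(x) dx
where f(x) = \frac{27 x^{3} e^{- 3 x}}{2}
= - \frac{373}{e^{12}} + \frac{493}{16 e^{\frac{9}{2}}}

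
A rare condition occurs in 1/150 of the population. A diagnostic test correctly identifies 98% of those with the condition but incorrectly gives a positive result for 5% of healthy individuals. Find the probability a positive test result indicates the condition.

Let D = the rare event, + = positive/flagged.
P(D) = 1/150
P(+|D) = 98/100 = 49/50
P(+|D') = 5/100 = 1/20
P(+) = P(+|D)P(D) + P(+|D')P(D')
     = \frac{49}{50} × \frac{1}{150} + \frac{1}{20} × \frac{149}{150}
     = \frac{281}{5000}
P(D|+) = P(+|D)P(D)/P(+) = \frac{98}{843}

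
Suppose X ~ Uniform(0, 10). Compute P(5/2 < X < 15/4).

P(5/2 < X < 15/4) = ∫_{5/2}^{15/4} f(x) dx
where f(x) = \frac{1}{10}
= \frac{1}{8}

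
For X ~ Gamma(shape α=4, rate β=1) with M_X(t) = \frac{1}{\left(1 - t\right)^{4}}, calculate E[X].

To find E[X], compute M^(1)(0):
M^(1)(t) = \frac{4}{\left(1 - t\right)^{5}}
M^(1)(0) = 4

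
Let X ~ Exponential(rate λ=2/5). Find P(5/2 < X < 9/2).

P(5/2 < X < 9/2) = ∫_{5/2}^{9/2} f(x) dx
where f(x) = \frac{2 e^{- \frac{2 x}{5}}}{5}
= - \frac{1}{e^{\frac{9}{5}}} + e^{-1}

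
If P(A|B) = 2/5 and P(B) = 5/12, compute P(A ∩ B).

By definition, P(A|B) = P(A ∩ B) / P(B)
So P(A ∩ B) = P(A|B) × P(B)
= 2/5 × 5/12
= 1/6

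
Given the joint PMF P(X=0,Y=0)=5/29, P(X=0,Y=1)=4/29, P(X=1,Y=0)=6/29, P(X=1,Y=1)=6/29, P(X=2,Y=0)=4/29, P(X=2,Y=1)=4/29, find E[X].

First find marginal of X:
P(X=0) = 9/29
P(X=1) = 12/29
P(X=2) = 8/29
E[X] = 0 × 9/29 + 1 × 12/29 + 2 × 8/29 = 28/29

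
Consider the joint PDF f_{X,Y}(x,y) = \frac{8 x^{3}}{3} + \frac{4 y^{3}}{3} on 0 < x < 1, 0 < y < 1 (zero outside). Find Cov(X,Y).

E[XY] = ∫∫ xy × f(x,y) dx dy = \frac{2}{5}
E[X] = \frac{7}{10}
E[Y] = \frac{3}{5}
Cov(X,Y) = E[XY] - E[X]E[Y] = - \frac{1}{50}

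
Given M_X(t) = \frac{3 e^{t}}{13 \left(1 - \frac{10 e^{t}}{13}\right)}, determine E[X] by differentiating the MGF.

To find E[X], compute M^(1)(0):
M^(1)(t) = \frac{3 e^{t}}{13 \left(1 - \frac{10 e^{t}}{13}\right)} + \frac{30 e^{2 t}}{169 \left(1 - \frac{10 e^{t}}{13}\right)^{2}}
M^(1)(0) = \frac{13}{3}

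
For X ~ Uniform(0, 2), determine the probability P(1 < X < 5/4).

P(1 < X < 5/4) = ∫_{1}^{5/4} f(x) dx
where f(x) = \frac{1}{2}
= \frac{1}{8}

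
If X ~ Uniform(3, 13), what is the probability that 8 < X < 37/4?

P(8 < X < 37/4) = ∫_{8}^{37/4} f(x) dx
where f(x) = \frac{1}{10}
= \frac{1}{8}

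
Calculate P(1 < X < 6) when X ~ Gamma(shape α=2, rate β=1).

P(1 < X < 6) = ∫_{1}^{6} f(x) dx
where f(x) = x e^{- x}
= \frac{-7 + 2 e^{5}}{e^{6}}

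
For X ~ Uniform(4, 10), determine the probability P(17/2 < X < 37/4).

P(17/2 < X < 37/4) = ∫_{17/2}^{37/4} f(x) dx
where f(x) = \frac{1}{6}
= \frac{1}{8}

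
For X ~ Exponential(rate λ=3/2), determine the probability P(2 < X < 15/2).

P(2 < X < 15/2) = ∫_{2}^{15/2} f(x) dx
where f(x) = \frac{3 e^{- \frac{3 x}{2}}}{2}
= - \frac{1}{e^{\frac{45}{4}}} + e^{-3}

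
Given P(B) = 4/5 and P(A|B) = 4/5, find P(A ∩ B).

By definition, P(A|B) = P(A ∩ B) / P(B)
So P(A ∩ B) = P(A|B) × P(B)
= 4/5 × 4/5
= 16/25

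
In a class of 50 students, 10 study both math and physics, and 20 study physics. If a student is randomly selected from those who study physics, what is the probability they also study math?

P(A ∩ B) = 10/50 = 1/5
P(B) = 20/50 = 2/5
P(A|B) = P(A ∩ B) / P(B) = (1/5) / (2/5) = 1/2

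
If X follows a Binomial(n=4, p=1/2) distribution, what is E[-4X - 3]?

For X ~ Binomial(n=4, p=1/2):
E[X] = 2
E[-4X - 3] = -4 × E[X] - 3 = -11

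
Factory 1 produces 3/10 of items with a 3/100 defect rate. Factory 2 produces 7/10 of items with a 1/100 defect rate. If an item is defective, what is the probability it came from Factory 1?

Using Bayes' theorem:
P(F1) = 3/10, P(D|F1) = 3/100
P(F2) = 7/10, P(D|F2) = 1/100
P(D) = P(D|F1)P(F1) + P(D|F2)P(F2)
     = \frac{2}{125}
P(F1|D) = P(D|F1)P(F1) / P(D)
= \frac{9}{16}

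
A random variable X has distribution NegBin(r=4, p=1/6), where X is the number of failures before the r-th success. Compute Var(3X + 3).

For X ~ NegBin(r=4, p=1/6), where X is the number of failures before the r-th success:
Var(X) = 120
Var(3X + 3) = (3)² × Var(X) = 9 × 120 = 1080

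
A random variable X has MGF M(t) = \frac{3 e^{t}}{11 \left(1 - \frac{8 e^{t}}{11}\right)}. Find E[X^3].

To find E[X^3], compute M^(3)(0):
M^(1)(t) = \frac{3 e^{t}}{11 \left(1 - \frac{8 e^{t}}{11}\right)} + \frac{24 e^{2 t}}{121 \left(1 - \frac{8 e^{t}}{11}\right)^{2}}
M^(2)(t) = \frac{3 e^{t}}{11 \left(1 - \frac{8 e^{t}}{11}\right)} + \frac{72 e^{2 t}}{121 \left(1 - \frac{8 e^{t}}{11}\right)^{2}} + \frac{384 e^{3 t}}{1331 \left(1 - \frac{8 e^{t}}{11}\right)^{3}}
M^(3)(t) = \frac{3 e^{t}}{11 \left(1 - \frac{8 e^{t}}{11}\right)} + \frac{168 e^{2 t}}{121 \left(1 - \frac{8 e^{t}}{11}\right)^{2}} + \frac{2304 e^{3 t}}{1331 \left(1 - \frac{8 e^{t}}{11}\right)^{3}} + \frac{9216 e^{4 t}}{14641 \left(1 - \frac{8 e^{t}}{11}\right)^{4}}
M^(3)(0) = \frac{1969}{9}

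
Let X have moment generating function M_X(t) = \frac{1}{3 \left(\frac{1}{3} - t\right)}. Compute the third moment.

To find E[X^3], compute M^(3)(0):
M^(1)(t) = \frac{1}{3 \left(\frac{1}{3} - t\right)^{2}}
M^(2)(t) = \frac{2}{3 \left(\frac{1}{3} - t\right)^{3}}
M^(3)(t) = \frac{2}{\left(\frac{1}{3} - t\right)^{4}}
M^(3)(0) = 162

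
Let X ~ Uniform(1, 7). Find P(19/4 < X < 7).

P(19/4 < X < 7) = ∫_{19/4}^{7} f(x) dx
where f(x) = \frac{1}{6}
= \frac{3}{8}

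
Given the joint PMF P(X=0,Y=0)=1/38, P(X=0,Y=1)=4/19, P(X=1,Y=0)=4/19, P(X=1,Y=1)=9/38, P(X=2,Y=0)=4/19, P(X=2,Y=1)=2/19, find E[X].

First find marginal of X:
P(X=0) = 9/38
P(X=1) = 17/38
P(X=2) = 6/19
E[X] = 0 × 9/38 + 1 × 17/38 + 2 × 6/19 = 41/38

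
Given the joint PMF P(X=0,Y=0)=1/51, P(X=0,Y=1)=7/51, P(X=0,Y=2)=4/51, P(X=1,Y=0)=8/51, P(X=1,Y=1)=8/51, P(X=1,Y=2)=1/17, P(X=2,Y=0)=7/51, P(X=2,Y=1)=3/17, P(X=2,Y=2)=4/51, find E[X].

First find marginal of X:
P(X=0) = 4/17
P(X=1) = 19/51
P(X=2) = 20/51
E[X] = 0 × 4/17 + 1 × 19/51 + 2 × 20/51 = 59/51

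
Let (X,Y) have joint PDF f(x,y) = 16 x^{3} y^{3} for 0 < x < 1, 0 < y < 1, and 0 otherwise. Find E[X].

E[X] = ∫_0^1 ∫_0^1 x × f(x,y) dy dx
= ∫_0^1 ∫_0^1 x × (16 x^{3} y^{3}) dy dx
= \frac{4}{5}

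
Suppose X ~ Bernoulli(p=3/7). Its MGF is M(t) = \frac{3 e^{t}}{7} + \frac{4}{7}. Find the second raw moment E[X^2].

To find E[X^2], compute M^(2)(0):
M^(1)(t) = \frac{3 e^{t}}{7}
M^(2)(t) = \frac{3 e^{t}}{7}
M^(2)(0) = \frac{3}{7}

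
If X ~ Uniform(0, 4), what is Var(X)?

For X ~ Uniform(0, 4):
Var(X) = \frac{4}{3}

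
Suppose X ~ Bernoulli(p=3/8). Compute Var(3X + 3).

For X ~ Bernoulli(p=3/8):
Var(X) = \frac{15}{64}
Var(3X + 3) = (3)² × Var(X) = 9 × \frac{15}{64} = \frac{135}{64}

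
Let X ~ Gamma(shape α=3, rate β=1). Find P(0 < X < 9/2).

P(0 < X < 9/2) = ∫_{0}^{9/2} f(x) dx
where f(x) = \frac{x^{2} e^{- x}}{2}
= 1 - \frac{125}{8 e^{\frac{9}{2}}}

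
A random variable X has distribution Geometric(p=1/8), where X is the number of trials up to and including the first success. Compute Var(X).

For X ~ Geometric(p=1/8), where X is the number of trials up to and including the first success:
Var(X) = 56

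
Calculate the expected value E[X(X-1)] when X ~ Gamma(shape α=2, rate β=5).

E[X(X-1)] = E[X² - X] = E[X²] - E[X]
E[X] = \frac{2}{5}
E[X²] = Var(X) + (E[X])² = \frac{2}{25} + (\frac{2}{5})² = \frac{6}{25}
E[X(X-1)] = \frac{6}{25} - \frac{2}{5} = - \frac{4}{25}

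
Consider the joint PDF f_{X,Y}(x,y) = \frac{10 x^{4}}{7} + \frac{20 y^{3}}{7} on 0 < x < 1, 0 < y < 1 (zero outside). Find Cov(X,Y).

E[XY] = ∫∫ xy × f(x,y) dx dy = \frac{17}{42}
E[X] = \frac{25}{42}
E[Y] = \frac{5}{7}
Cov(X,Y) = E[XY] - E[X]E[Y] = - \frac{1}{49}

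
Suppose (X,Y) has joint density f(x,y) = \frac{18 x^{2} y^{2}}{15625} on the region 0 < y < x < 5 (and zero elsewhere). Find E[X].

f_X(x) = ∫_0^x \frac{18 x^{2} y^{2}}{15625} dy = \frac{6 x^{5}}{15625}
E[X] = ∫_0^5 x × (\frac{6 x^{5}}{15625}) dx = \frac{30}{7}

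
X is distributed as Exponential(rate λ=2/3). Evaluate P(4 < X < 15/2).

P(4 < X < 15/2) = ∫_{4}^{15/2} f(x) dx
where f(x) = \frac{2 e^{- \frac{2 x}{3}}}{3}
= - \frac{1}{e^{5}} + e^{- \frac{8}{3}}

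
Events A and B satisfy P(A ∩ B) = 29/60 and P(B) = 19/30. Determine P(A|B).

P(A|B) = P(A ∩ B) / P(B)
= (29/60) / (19/30)
= 29/38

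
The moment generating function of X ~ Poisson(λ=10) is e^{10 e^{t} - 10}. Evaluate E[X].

To find E[X], compute M^(1)(0):
M^(1)(t) = 10 e^{t} e^{10 e^{t} - 10}
M^(1)(0) = 10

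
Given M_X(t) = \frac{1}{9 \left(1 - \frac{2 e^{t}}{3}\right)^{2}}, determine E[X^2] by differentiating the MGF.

To find E[X^2], compute M^(2)(0):
M^(1)(t) = \frac{4 e^{t}}{27 \left(1 - \frac{2 e^{t}}{3}\right)^{3}}
M^(2)(t) = \frac{4 e^{t}}{27 \left(1 - \frac{2 e^{t}}{3}\right)^{3}} + \frac{8 e^{2 t}}{27 \left(1 - \frac{2 e^{t}}{3}\right)^{4}}
M^(2)(0) = 28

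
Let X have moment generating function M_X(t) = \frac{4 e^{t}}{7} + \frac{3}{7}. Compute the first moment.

To find E[X], compute M^(1)(0):
M^(1)(t) = \frac{4 e^{t}}{7}
M^(1)(0) = \frac{4}{7}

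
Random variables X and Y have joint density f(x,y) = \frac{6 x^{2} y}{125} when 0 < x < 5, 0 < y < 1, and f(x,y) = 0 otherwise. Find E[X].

f_X(x) = ∫_0^1 \frac{6 x^{2} y}{125} dy = \frac{3 x^{2}}{125}
E[X] = ∫_0^5 x × (\frac{3 x^{2}}{125}) dx = \frac{15}{4}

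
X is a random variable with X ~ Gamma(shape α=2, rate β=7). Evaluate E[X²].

Using the identity E[X²] = Var(X) + (E[X])²:
E[X] = \frac{2}{7}
Var(X) = \frac{2}{49}
E[X²] = \frac{2}{49} + (\frac{2}{7})²
= \frac{6}{49}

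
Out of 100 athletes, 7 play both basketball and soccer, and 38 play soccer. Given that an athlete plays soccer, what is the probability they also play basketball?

P(A ∩ B) = 7/100
P(B) = 38/100 = 19/50
P(A|B) = P(A ∩ B) / P(B) = (7/100) / (19/50) = 7/38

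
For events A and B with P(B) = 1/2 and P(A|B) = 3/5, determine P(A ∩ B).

By definition, P(A|B) = P(A ∩ B) / P(B)
So P(A ∩ B) = P(A|B) × P(B)
= 3/5 × 1/2
= 3/10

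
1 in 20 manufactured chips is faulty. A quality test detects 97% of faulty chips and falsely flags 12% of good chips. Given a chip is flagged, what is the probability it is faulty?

Let D = the rare event, + = positive/flagged.
P(D) = 1/20
P(+|D) = 97/100
P(+|D') = 12/100 = 3/25
P(+) = P(+|D)P(D) + P(+|D')P(D')
     = \frac{97}{100} × \frac{1}{20} + \frac{3}{25} × \frac{19}{20}
     = \frac{13}{80}
P(D|+) = P(+|D)P(D)/P(+) = \frac{97}{325}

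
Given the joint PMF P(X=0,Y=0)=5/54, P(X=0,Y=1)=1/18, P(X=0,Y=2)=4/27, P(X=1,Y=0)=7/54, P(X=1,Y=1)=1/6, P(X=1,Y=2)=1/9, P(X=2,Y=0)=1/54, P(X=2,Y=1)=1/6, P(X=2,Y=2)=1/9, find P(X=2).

P(X=2) = P(X=2,Y=0) + P(X=2,Y=1) + P(X=2,Y=2)
= 1/54 + 1/6 + 1/9
= 8/27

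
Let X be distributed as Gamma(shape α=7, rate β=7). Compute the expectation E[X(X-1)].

E[X(X-1)] = E[X² - X] = E[X²] - E[X]
E[X] = 1
E[X²] = Var(X) + (E[X])² = \frac{1}{7} + (1)² = \frac{8}{7}
E[X(X-1)] = \frac{8}{7} - 1 = \frac{1}{7}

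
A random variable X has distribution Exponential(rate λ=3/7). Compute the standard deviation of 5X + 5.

For X ~ Exponential(rate λ=3/7):
Var(X) = \frac{49}{9}
SD(X) = √(Var(X)) = √(\frac{49}{9}) = \frac{7}{3}
SD(5X + 5) = |5| × SD(X) = 5 × \frac{7}{3} = \frac{35}{3}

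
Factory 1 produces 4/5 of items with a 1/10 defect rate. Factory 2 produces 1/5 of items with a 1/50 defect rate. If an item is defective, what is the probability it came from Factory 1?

Using Bayes' theorem:
P(F1) = 4/5, P(D|F1) = 1/10
P(F2) = 1/5, P(D|F2) = 1/50
P(D) = P(D|F1)P(F1) + P(D|F2)P(F2)
     = \frac{21}{250}
P(F1|D) = P(D|F1)P(F1) / P(D)
= \frac{20}{21}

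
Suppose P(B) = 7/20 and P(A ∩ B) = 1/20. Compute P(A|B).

P(A|B) = P(A ∩ B) / P(B)
= (1/20) / (7/20)
= 1/7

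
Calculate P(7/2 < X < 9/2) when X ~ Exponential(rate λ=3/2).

P(7/2 < X < 9/2) = ∫_{7/2}^{9/2} f(x) dx
where f(x) = \frac{3 e^{- \frac{3 x}{2}}}{2}
= - \frac{1 - e^{\frac{3}{2}}}{e^{\frac{27}{4}}}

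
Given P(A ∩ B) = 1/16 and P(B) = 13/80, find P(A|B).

P(A|B) = P(A ∩ B) / P(B)
= (1/16) / (13/80)
= 5/13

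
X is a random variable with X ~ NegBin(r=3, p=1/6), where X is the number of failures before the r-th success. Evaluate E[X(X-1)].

E[X(X-1)] = E[X² - X] = E[X²] - E[X]
E[X] = 15
E[X²] = Var(X) + (E[X])² = 90 + (15)² = 315
E[X(X-1)] = 315 - 15 = 300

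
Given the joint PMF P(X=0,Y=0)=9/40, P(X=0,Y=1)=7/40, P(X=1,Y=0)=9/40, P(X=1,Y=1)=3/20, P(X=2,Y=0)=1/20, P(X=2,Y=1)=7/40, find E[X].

First find marginal of X:
P(X=0) = 2/5
P(X=1) = 3/8
P(X=2) = 9/40
E[X] = 0 × 2/5 + 1 × 3/8 + 2 × 9/40 = 33/40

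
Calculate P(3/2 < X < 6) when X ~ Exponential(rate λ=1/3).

P(3/2 < X < 6) = ∫_{3/2}^{6} f(x) dx
where f(x) = \frac{e^{- \frac{x}{3}}}{3}
= - \frac{1}{e^{2}} + e^{- \frac{1}{2}}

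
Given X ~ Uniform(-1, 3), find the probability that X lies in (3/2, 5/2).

P(3/2 < X < 5/2) = ∫_{3/2}^{5/2} f(x) dx
where f(x) = \frac{1}{4}
= \frac{1}{4}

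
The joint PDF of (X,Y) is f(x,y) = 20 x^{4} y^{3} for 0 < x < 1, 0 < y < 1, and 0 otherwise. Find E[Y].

E[Y] = ∫_0^1 ∫_0^1 y × f(x,y) dx dy
= \frac{4}{5}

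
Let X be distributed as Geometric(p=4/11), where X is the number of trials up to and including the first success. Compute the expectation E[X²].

Using the identity E[X²] = Var(X) + (E[X])²:
E[X] = \frac{11}{4}
Var(X) = \frac{77}{16}
E[X²] = \frac{77}{16} + (\frac{11}{4})²
= \frac{99}{8}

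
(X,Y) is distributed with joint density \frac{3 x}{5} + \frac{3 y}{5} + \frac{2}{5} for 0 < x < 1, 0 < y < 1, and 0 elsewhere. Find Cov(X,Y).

E[XY] = ∫∫ xy × f(x,y) dx dy = \frac{3}{10}
E[X] = \frac{11}{20}
E[Y] = \frac{11}{20}
Cov(X,Y) = E[XY] - E[X]E[Y] = - \frac{1}{400}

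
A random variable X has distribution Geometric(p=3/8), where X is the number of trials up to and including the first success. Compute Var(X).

For X ~ Geometric(p=3/8), where X is the number of trials up to and including the first success:
Var(X) = \frac{40}{9}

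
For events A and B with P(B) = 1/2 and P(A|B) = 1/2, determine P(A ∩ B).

By definition, P(A|B) = P(A ∩ B) / P(B)
So P(A ∩ B) = P(A|B) × P(B)
= 1/2 × 1/2
= 1/4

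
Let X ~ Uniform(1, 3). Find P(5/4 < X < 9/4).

P(5/4 < X < 9/4) = ∫_{5/4}^{9/4} f(x) dx
where f(x) = \frac{1}{2}
= \frac{1}{2}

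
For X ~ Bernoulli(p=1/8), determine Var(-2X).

For X ~ Bernoulli(p=1/8):
Var(X) = \frac{7}{64}
Var(-2X) = (-2)² × Var(X) = 4 × \frac{7}{64} = \frac{7}{16}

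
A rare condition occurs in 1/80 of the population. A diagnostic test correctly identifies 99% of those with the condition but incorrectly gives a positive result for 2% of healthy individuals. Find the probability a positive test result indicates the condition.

Let D = the rare event, + = positive/flagged.
P(D) = 1/80
P(+|D) = 99/100
P(+|D') = 2/100 = 1/50
P(+) = P(+|D)P(D) + P(+|D')P(D')
     = \frac{99}{100} × \frac{1}{80} + \frac{1}{50} × \frac{79}{80}
     = \frac{257}{8000}
P(D|+) = P(+|D)P(D)/P(+) = \frac{99}{257}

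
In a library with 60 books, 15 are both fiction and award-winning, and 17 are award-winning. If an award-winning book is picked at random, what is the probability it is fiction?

P(A ∩ B) = 15/60 = 1/4
P(B) = 17/60
P(A|B) = P(A ∩ B) / P(B) = (1/4) / (17/60) = 15/17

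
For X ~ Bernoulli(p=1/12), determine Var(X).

For X ~ Bernoulli(p=1/12):
Var(X) = \frac{11}{144}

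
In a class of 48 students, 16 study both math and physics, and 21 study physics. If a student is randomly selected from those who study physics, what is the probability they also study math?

P(A ∩ B) = 16/48 = 1/3
P(B) = 21/48 = 7/16
P(A|B) = P(A ∩ B) / P(B) = (1/3) / (7/16) = 16/21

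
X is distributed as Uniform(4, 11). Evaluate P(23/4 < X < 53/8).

P(23/4 < X < 53/8) = ∫_{23/4}^{53/8} f(x) dx
where f(x) = \frac{1}{7}
= \frac{1}{8}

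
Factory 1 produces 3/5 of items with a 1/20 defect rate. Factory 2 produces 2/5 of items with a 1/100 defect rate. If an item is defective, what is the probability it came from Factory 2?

Using Bayes' theorem:
P(F1) = 3/5, P(D|F1) = 1/20
P(F2) = 2/5, P(D|F2) = 1/100
P(D) = P(D|F1)P(F1) + P(D|F2)P(F2)
     = \frac{17}{500}
P(F2|D) = P(D|F2)P(F2) / P(D)
= \frac{2}{17}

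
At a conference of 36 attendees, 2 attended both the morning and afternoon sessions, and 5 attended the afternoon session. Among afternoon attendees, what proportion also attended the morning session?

P(A ∩ B) = 2/36 = 1/18
P(B) = 5/36
P(A|B) = P(A ∩ B) / P(B) = (1/18) / (5/36) = 2/5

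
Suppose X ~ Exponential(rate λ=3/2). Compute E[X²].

Using the identity E[X²] = Var(X) + (E[X])²:
E[X] = \frac{2}{3}
Var(X) = \frac{4}{9}
E[X²] = \frac{4}{9} + (\frac{2}{3})²
= \frac{8}{9}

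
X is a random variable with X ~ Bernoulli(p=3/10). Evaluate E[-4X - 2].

For X ~ Bernoulli(p=3/10):
E[X] = \frac{3}{10}
E[-4X - 2] = -4 × E[X] - 2 = - \frac{16}{5}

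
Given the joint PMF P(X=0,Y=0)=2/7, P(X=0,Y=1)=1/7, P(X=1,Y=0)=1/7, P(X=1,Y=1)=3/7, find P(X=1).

P(X=1) = P(X=1,Y=0) + P(X=1,Y=1)
= 1/7 + 3/7
= 4/7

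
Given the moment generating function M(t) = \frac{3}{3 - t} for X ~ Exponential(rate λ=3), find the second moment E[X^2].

To find E[X^2], compute M^(2)(0):
M^(1)(t) = \frac{3}{\left(3 - t\right)^{2}}
M^(2)(t) = \frac{6}{\left(3 - t\right)^{3}}
M^(2)(0) = \frac{2}{9}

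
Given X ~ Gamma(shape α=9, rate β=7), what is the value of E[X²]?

Using the identity E[X²] = Var(X) + (E[X])²:
E[X] = \frac{9}{7}
Var(X) = \frac{9}{49}
E[X²] = \frac{9}{49} + (\frac{9}{7})²
= \frac{90}{49}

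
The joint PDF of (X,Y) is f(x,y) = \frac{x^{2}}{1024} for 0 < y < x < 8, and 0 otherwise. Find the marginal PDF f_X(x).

f_X(x) = ∫_0^x \frac{x^{2}}{1024} dy = \frac{x^{3}}{1024}
for 0 < x < 8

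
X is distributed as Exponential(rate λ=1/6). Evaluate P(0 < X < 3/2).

P(0 < X < 3/2) = ∫_{0}^{3/2} f(x) dx
where f(x) = \frac{e^{- \frac{x}{6}}}{6}
= 1 - e^{- \frac{1}{4}}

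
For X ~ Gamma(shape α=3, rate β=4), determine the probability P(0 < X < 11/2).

P(0 < X < 11/2) = ∫_{0}^{11/2} f(x) dx
where f(x) = 32 x^{2} e^{- 4 x}
= 1 - \frac{265}{e^{22}}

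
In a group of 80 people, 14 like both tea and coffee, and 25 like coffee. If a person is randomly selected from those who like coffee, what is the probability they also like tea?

P(A ∩ B) = 14/80 = 7/40
P(B) = 25/80 = 5/16
P(A|B) = P(A ∩ B) / P(B) = (7/40) / (5/16) = 14/25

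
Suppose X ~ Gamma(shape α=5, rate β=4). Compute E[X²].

Using the identity E[X²] = Var(X) + (E[X])²:
E[X] = \frac{5}{4}
Var(X) = \frac{5}{16}
E[X²] = \frac{5}{16} + (\frac{5}{4})²
= \frac{15}{8}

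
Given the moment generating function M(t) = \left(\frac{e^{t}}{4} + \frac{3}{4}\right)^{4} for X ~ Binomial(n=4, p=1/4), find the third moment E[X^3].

To find E[X^3], compute M^(3)(0):
M^(1)(t) = \left(\frac{e^{t}}{4} + \frac{3}{4}\right)^{3} e^{t}
M^(2)(t) = \left(\frac{e^{t}}{4} + \frac{3}{4}\right)^{3} e^{t} + \frac{3 \left(\frac{e^{t}}{4} + \frac{3}{4}\right)^{2} e^{2 t}}{4}
M^(3)(t) = \left(\frac{e^{t}}{4} + \frac{3}{4}\right)^{3} e^{t} + \frac{9 \left(\frac{e^{t}}{4} + \frac{3}{4}\right)^{2} e^{2 t}}{4} + \frac{3 \left(\frac{e^{t}}{4} + \frac{3}{4}\right) e^{3 t}}{8}
M^(3)(0) = \frac{29}{8}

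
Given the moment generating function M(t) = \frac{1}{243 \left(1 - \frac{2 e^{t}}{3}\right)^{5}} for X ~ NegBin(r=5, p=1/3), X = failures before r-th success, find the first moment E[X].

To find E[X], compute M^(1)(0):
M^(1)(t) = \frac{10 e^{t}}{729 \left(1 - \frac{2 e^{t}}{3}\right)^{6}}
M^(1)(0) = 10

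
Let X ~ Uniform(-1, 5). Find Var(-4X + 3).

For X ~ Uniform(-1, 5):
Var(X) = 3
Var(-4X + 3) = (-4)² × Var(X) = 16 × 3 = 48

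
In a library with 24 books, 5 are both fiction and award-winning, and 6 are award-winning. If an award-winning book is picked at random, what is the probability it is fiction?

P(A ∩ B) = 5/24
P(B) = 6/24 = 1/4
P(A|B) = P(A ∩ B) / P(B) = (5/24) / (1/4) = 5/6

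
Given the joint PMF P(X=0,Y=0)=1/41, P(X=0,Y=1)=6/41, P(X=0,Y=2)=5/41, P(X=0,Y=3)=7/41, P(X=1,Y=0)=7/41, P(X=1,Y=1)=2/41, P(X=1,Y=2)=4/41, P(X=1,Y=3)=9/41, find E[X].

First find marginal of X:
P(X=0) = 19/41
P(X=1) = 22/41
E[X] = 0 × 19/41 + 1 × 22/41 = 22/41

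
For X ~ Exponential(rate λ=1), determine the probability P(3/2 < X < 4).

P(3/2 < X < 4) = ∫_{3/2}^{4} f(x) dx
where f(x) = e^{- x}
= - \frac{1}{e^{4}} + e^{- \frac{3}{2}}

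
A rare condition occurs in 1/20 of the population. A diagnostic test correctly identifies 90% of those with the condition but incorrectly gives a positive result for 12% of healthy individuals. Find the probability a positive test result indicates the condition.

Let D = the rare event, + = positive/flagged.
P(D) = 1/20
P(+|D) = 90/100 = 9/10
P(+|D') = 12/100 = 3/25
P(+) = P(+|D)P(D) + P(+|D')P(D')
     = \frac{9}{10} × \frac{1}{20} + \frac{3}{25} × \frac{19}{20}
     = \frac{159}{1000}
P(D|+) = P(+|D)P(D)/P(+) = \frac{15}{53}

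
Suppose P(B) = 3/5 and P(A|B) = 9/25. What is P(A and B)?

By definition, P(A|B) = P(A ∩ B) / P(B)
So P(A ∩ B) = P(A|B) × P(B)
= 9/25 × 3/5
= 27/125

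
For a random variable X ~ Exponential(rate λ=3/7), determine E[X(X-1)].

E[X(X-1)] = E[X² - X] = E[X²] - E[X]
E[X] = \frac{7}{3}
E[X²] = Var(X) + (E[X])² = \frac{49}{9} + (\frac{7}{3})² = \frac{98}{9}
E[X(X-1)] = \frac{98}{9} - \frac{7}{3} = \frac{77}{9}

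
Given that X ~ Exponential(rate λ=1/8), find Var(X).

For X ~ Exponential(rate λ=1/8):
Var(X) = 64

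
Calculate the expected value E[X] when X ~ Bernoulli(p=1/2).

For X ~ Bernoulli(p=1/2), the expected value is:
E[X] = \frac{1}{2}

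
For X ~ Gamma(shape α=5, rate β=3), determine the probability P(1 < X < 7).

P(1 < X < 7) = ∫_{1}^{7} f(x) dx
where f(x) = \frac{81 x^{4} e^{- 3 x}}{8}
= \frac{-79115 + 131 e^{18}}{8 e^{21}}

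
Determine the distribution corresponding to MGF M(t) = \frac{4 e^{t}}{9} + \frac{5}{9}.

The MGF M(t) = \frac{4 e^{t}}{9} + \frac{5}{9} is the standard form for the Bernoulli distribution.
Comparing with the known MGF formula identifies: Bernoulli(p=4/9)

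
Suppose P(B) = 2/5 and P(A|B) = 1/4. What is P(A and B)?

By definition, P(A|B) = P(A ∩ B) / P(B)
So P(A ∩ B) = P(A|B) × P(B)
= 1/4 × 2/5
= 1/10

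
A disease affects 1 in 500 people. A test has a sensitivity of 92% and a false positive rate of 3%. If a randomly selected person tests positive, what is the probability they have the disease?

Let D = the rare event, + = positive/flagged.
P(D) = 1/500
P(+|D) = 92/100 = 23/25
P(+|D') = 3/100
P(+) = P(+|D)P(D) + P(+|D')P(D')
     = \frac{23}{25} × \frac{1}{500} + \frac{3}{100} × \frac{499}{500}
     = \frac{1589}{50000}
P(D|+) = P(+|D)P(D)/P(+) = \frac{92}{1589}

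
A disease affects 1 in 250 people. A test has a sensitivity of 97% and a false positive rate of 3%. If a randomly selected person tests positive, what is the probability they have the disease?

Let D = the rare event, + = positive/flagged.
P(D) = 1/250
P(+|D) = 97/100
P(+|D') = 3/100
P(+) = P(+|D)P(D) + P(+|D')P(D')
     = \frac{97}{100} × \frac{1}{250} + \frac{3}{100} × \frac{249}{250}
     = \frac{211}{6250}
P(D|+) = P(+|D)P(D)/P(+) = \frac{97}{844}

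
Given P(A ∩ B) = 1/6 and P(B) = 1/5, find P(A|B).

P(A|B) = P(A ∩ B) / P(B)
= (1/6) / (1/5)
= 5/6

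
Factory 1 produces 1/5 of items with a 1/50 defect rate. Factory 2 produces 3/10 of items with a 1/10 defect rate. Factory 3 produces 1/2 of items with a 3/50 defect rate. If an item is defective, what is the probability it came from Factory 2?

Using Bayes' theorem:
P(F1) = 1/5, P(D|F1) = 1/50
P(F2) = 3/10, P(D|F2) = 1/10
P(F3) = 1/2, P(D|F3) = 3/50
P(D) = P(D|F1)P(F1) + P(D|F2)P(F2) + P(D|F3)P(F3)
     = \frac{8}{125}
P(F2|D) = P(D|F2)P(F2) / P(D)
= \frac{15}{32}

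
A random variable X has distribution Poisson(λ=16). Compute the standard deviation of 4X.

For X ~ Poisson(λ=16):
Var(X) = 16
SD(X) = √(Var(X)) = √(16) = 4
SD(4X) = |4| × SD(X) = 4 × 4 = 16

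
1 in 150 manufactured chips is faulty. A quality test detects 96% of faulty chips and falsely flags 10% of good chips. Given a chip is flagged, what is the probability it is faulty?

Let D = the rare event, + = positive/flagged.
P(D) = 1/150
P(+|D) = 96/100 = 24/25
P(+|D') = 10/100 = 1/10
P(+) = P(+|D)P(D) + P(+|D')P(D')
     = \frac{24}{25} × \frac{1}{150} + \frac{1}{10} × \frac{149}{150}
     = \frac{793}{7500}
P(D|+) = P(+|D)P(D)/P(+) = \frac{48}{793}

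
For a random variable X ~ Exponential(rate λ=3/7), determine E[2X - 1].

For X ~ Exponential(rate λ=3/7):
E[X] = \frac{7}{3}
E[2X - 1] = 2 × E[X] - 1 = \frac{11}{3}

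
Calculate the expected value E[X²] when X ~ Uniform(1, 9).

Using the identity E[X²] = Var(X) + (E[X])²:
E[X] = 5
Var(X) = \frac{16}{3}
E[X²] = \frac{16}{3} + (5)²
= \frac{91}{3}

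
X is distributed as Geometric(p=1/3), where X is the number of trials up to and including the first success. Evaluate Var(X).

For X ~ Geometric(p=1/3), where X is the number of trials up to and including the first success:
Var(X) = 6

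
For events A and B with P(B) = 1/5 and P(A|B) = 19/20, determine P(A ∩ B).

By definition, P(A|B) = P(A ∩ B) / P(B)
So P(A ∩ B) = P(A|B) × P(B)
= 19/20 × 1/5
= 19/100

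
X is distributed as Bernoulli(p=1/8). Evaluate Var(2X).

For X ~ Bernoulli(p=1/8):
Var(X) = \frac{7}{64}
Var(2X) = (2)² × Var(X) = 4 × \frac{7}{64} = \frac{7}{16}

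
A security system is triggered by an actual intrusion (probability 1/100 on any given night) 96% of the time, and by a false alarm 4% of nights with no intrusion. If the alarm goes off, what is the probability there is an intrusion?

Let D = the rare event, + = positive/flagged.
P(D) = 1/100
P(+|D) = 96/100 = 24/25
P(+|D') = 4/100 = 1/25
P(+) = P(+|D)P(D) + P(+|D')P(D')
     = \frac{24}{25} × \frac{1}{100} + \frac{1}{25} × \frac{99}{100}
     = \frac{123}{2500}
P(D|+) = P(+|D)P(D)/P(+) = \frac{8}{41}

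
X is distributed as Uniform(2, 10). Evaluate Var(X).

For X ~ Uniform(2, 10):
Var(X) = \frac{16}{3}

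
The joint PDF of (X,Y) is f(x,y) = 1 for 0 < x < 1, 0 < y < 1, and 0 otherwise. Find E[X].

f_X(x) = ∫_0^1 1 dy = 1
E[X] = ∫_0^1 x × (1) dx = \frac{1}{2}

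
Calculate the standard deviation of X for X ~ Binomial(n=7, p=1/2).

For X ~ Binomial(n=7, p=1/2):
Var(X) = \frac{7}{4}
SD(X) = √(Var(X)) = √(\frac{7}{4}) = \frac{\sqrt{7}}{2}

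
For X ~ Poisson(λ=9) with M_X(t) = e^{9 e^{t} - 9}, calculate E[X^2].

To find E[X^2], compute M^(2)(0):
M^(1)(t) = 9 e^{t} e^{9 e^{t} - 9}
M^(2)(t) = 81 e^{2 t} e^{9 e^{t} - 9} + 9 e^{t} e^{9 e^{t} - 9}
M^(2)(0) = 90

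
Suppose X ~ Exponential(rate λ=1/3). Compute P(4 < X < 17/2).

P(4 < X < 17/2) = ∫_{4}^{17/2} f(x) dx
where f(x) = \frac{e^{- \frac{x}{3}}}{3}
= - \frac{1}{e^{\frac{17}{6}}} + e^{- \frac{4}{3}}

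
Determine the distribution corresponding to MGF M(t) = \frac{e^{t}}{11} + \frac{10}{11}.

The MGF M(t) = \frac{e^{t}}{11} + \frac{10}{11} is the standard form for the Bernoulli distribution.
Comparing with the known MGF formula identifies: Bernoulli(p=1/11)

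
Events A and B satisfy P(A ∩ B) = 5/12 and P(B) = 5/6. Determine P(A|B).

P(A|B) = P(A ∩ B) / P(B)
= (5/12) / (5/6)
= 1/2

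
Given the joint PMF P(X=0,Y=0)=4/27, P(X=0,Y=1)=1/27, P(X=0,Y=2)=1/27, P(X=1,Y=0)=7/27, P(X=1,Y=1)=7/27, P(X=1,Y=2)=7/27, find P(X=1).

P(X=1) = P(X=1,Y=0) + P(X=1,Y=1) + P(X=1,Y=2)
= 7/27 + 7/27 + 7/27
= 7/9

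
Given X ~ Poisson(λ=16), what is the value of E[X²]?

Using the identity E[X²] = Var(X) + (E[X])²:
E[X] = 16
Var(X) = 16
E[X²] = 16 + (16)²
= 272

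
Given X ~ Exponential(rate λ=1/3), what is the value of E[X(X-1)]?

E[X(X-1)] = E[X² - X] = E[X²] - E[X]
E[X] = 3
E[X²] = Var(X) + (E[X])² = 9 + (3)² = 18
E[X(X-1)] = 18 - 3 = 15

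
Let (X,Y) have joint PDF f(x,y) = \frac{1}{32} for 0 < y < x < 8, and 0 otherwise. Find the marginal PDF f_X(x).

f_X(x) = ∫_0^x \frac{1}{32} dy = \frac{x}{32}
for 0 < x < 8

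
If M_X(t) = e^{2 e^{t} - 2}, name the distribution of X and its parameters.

The MGF M(t) = e^{2 e^{t} - 2} is the standard form for the Poisson distribution.
Comparing with the known MGF formula identifies: Poisson(λ=2)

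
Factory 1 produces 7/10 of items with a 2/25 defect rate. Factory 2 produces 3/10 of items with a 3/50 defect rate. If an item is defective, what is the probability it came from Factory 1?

Using Bayes' theorem:
P(F1) = 7/10, P(D|F1) = 2/25
P(F2) = 3/10, P(D|F2) = 3/50
P(D) = P(D|F1)P(F1) + P(D|F2)P(F2)
     = \frac{37}{500}
P(F1|D) = P(D|F1)P(F1) / P(D)
= \frac{28}{37}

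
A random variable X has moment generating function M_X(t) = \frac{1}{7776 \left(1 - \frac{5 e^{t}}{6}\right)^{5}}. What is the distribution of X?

The MGF M(t) = \frac{1}{7776 \left(1 - \frac{5 e^{t}}{6}\right)^{5}} is the standard form for the NegativeBinomial distribution.
Comparing with the known MGF formula identifies: NegBin(r=5, p=1/6), X = failures before r-th success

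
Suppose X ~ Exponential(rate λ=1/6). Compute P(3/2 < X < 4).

P(3/2 < X < 4) = ∫_{3/2}^{4} f(x) dx
where f(x) = \frac{e^{- \frac{x}{6}}}{6}
= - \frac{1}{e^{\frac{2}{3}}} + e^{- \frac{1}{4}}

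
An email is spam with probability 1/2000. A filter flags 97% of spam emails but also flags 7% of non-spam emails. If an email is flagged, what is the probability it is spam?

Let D = the rare event, + = positive/flagged.
P(D) = 1/2000
P(+|D) = 97/100
P(+|D') = 7/100
P(+) = P(+|D)P(D) + P(+|D')P(D')
     = \frac{97}{100} × \frac{1}{2000} + \frac{7}{100} × \frac{1999}{2000}
     = \frac{1409}{20000}
P(D|+) = P(+|D)P(D)/P(+) = \frac{97}{14090}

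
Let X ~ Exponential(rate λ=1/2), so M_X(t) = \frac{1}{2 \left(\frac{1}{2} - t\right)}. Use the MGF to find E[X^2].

To find E[X^2], compute M^(2)(0):
M^(1)(t) = \frac{1}{2 \left(\frac{1}{2} - t\right)^{2}}
M^(2)(t) = \frac{1}{\left(\frac{1}{2} - t\right)^{3}}
M^(2)(0) = 8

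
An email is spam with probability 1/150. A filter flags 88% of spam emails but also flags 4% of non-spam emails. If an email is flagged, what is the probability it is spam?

Let D = the rare event, + = positive/flagged.
P(D) = 1/150
P(+|D) = 88/100 = 22/25
P(+|D') = 4/100 = 1/25
P(+) = P(+|D)P(D) + P(+|D')P(D')
     = \frac{22}{25} × \frac{1}{150} + \frac{1}{25} × \frac{149}{150}
     = \frac{57}{1250}
P(D|+) = P(+|D)P(D)/P(+) = \frac{22}{171}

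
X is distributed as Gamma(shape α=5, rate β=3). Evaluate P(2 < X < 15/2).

P(2 < X < 15/2) = ∫_{2}^{15/2} f(x) dx
where f(x) = \frac{81 x^{4} e^{- 3 x}}{8}
= - \frac{1645283}{128 e^{\frac{45}{2}}} + \frac{115}{e^{6}}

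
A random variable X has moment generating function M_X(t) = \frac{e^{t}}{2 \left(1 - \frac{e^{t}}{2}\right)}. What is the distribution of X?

The MGF M(t) = \frac{e^{t}}{2 \left(1 - \frac{e^{t}}{2}\right)} is the standard form for the Geometric distribution.
Comparing with the known MGF formula identifies: Geometric(p=1/2), X = trial number of first success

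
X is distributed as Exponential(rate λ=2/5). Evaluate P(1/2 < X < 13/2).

P(1/2 < X < 13/2) = ∫_{1/2}^{13/2} f(x) dx
where f(x) = \frac{2 e^{- \frac{2 x}{5}}}{5}
= - \frac{1 - e^{\frac{12}{5}}}{e^{\frac{13}{5}}}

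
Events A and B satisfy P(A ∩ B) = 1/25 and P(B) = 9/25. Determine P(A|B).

P(A|B) = P(A ∩ B) / P(B)
= (1/25) / (9/25)
= 1/9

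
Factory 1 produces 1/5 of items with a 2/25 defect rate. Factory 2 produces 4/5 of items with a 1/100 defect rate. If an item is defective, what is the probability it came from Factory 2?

Using Bayes' theorem:
P(F1) = 1/5, P(D|F1) = 2/25
P(F2) = 4/5, P(D|F2) = 1/100
P(D) = P(D|F1)P(F1) + P(D|F2)P(F2)
     = \frac{3}{125}
P(F2|D) = P(D|F2)P(F2) / P(D)
= \frac{1}{3}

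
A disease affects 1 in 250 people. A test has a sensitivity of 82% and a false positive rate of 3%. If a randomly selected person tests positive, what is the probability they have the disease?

Let D = the rare event, + = positive/flagged.
P(D) = 1/250
P(+|D) = 82/100 = 41/50
P(+|D') = 3/100
P(+) = P(+|D)P(D) + P(+|D')P(D')
     = \frac{41}{50} × \frac{1}{250} + \frac{3}{100} × \frac{249}{250}
     = \frac{829}{25000}
P(D|+) = P(+|D)P(D)/P(+) = \frac{82}{829}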